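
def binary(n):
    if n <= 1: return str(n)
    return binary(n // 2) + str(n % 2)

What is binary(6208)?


binary(6208) = binary(3104) + '0'
binary(3104) = binary(1552) + '0'
binary(1552) = binary(776) + '0'
binary(776) = binary(388) + '0'
binary(388) = binary(194) + '0'
binary(194) = binary(97) + '0'
binary(97) = binary(48) + '1'
binary(48) = binary(24) + '0'
binary(24) = binary(12) + '0'
binary(12) = binary(6) + '0'
binary(6) = binary(3) + '0'
binary(3) = binary(1) + '1'
binary(1) = '1'  (base case)
Concatenating: '1' + '1' + '0' + '0' + '0' + '0' + '1' + '0' + '0' + '0' + '0' + '0' + '0' = '1100001000000'

1100001000000


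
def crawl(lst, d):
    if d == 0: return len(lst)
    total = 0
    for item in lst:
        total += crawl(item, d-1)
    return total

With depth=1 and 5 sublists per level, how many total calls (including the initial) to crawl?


At depth 0 (root): 1 call
At depth 1: each of 1 parents calls crawl on 5 children = 5 calls
Total: 1 + 5 = 6

6


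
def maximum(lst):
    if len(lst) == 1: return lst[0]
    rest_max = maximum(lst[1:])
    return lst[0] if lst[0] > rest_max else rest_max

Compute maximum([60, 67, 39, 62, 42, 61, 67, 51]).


maximum([60, 67, 39, 62, 42, 61, 67, 51]): compare 60 with maximum([67, 39, 62, 42, 61, 67, 51])
maximum([67, 39, 62, 42, 61, 67, 51]): compare 67 with maximum([39, 62, 42, 61, 67, 51])
maximum([39, 62, 42, 61, 67, 51]): compare 39 with maximum([62, 42, 61, 67, 51])
maximum([62, 42, 61, 67, 51]): compare 62 with maximum([42, 61, 67, 51])
maximum([42, 61, 67, 51]): compare 42 with maximum([61, 67, 51])
maximum([61, 67, 51]): compare 61 with maximum([67, 51])
maximum([67, 51]): compare 67 with maximum([51])
maximum([51]) = 51  (base case)
Compare 67 with 51 -> 67
Compare 61 with 67 -> 67
Compare 42 with 67 -> 67
Compare 62 with 67 -> 67
Compare 39 with 67 -> 67
Compare 67 with 67 -> 67
Compare 60 with 67 -> 67

67


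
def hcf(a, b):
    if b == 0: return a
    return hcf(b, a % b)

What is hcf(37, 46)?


hcf(37, 46) = hcf(46, 37)
hcf(46, 37) = hcf(37, 9)
hcf(37, 9) = hcf(9, 1)
hcf(9, 1) = hcf(1, 0)
hcf(1, 0) = 1  (base case)

1


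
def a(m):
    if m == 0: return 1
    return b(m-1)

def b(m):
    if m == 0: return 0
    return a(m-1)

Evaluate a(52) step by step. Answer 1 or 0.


a(52) = b(51)
b(51) = a(50)
a(50) = b(49)
b(49) = a(48)
a(48) = b(47)
b(47) = a(46)
a(46) = b(45)
b(45) = a(44)
a(44) = b(43)
b(43) = a(42)
a(42) = b(41)
b(41) = a(40)
a(40) = b(39)
b(39) = a(38)
a(38) = b(37)
b(37) = a(36)
a(36) = b(35)
b(35) = a(34)
a(34) = b(33)
b(33) = a(32)
a(32) = b(31)
b(31) = a(30)
a(30) = b(29)
b(29) = a(28)
a(28) = b(27)
b(27) = a(26)
a(26) = b(25)
b(25) = a(24)
a(24) = b(23)
b(23) = a(22)
a(22) = b(21)
b(21) = a(20)
a(20) = b(19)
b(19) = a(18)
a(18) = b(17)
b(17) = a(16)
a(16) = b(15)
b(15) = a(14)
a(14) = b(13)
b(13) = a(12)
a(12) = b(11)
b(11) = a(10)
a(10) = b(9)
b(9) = a(8)
a(8) = b(7)
b(7) = a(6)
a(6) = b(5)
b(5) = a(4)
a(4) = b(3)
b(3) = a(2)
a(2) = b(1)
b(1) = a(0)
a(0) = 1  (base case)
Result: 1

1


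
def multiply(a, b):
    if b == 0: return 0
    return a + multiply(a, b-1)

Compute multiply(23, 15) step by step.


multiply(23, 15) = 23 + multiply(23, 14)
multiply(23, 14) = 23 + multiply(23, 13)
multiply(23, 13) = 23 + multiply(23, 12)
multiply(23, 12) = 23 + multiply(23, 11)
multiply(23, 11) = 23 + multiply(23, 10)
multiply(23, 10) = 23 + multiply(23, 9)
multiply(23, 9) = 23 + multiply(23, 8)
multiply(23, 8) = 23 + multiply(23, 7)
multiply(23, 7) = 23 + multiply(23, 6)
multiply(23, 6) = 23 + multiply(23, 5)
multiply(23, 5) = 23 + multiply(23, 4)
multiply(23, 4) = 23 + multiply(23, 3)
multiply(23, 3) = 23 + multiply(23, 2)
multiply(23, 2) = 23 + multiply(23, 1)
multiply(23, 1) = 23 + multiply(23, 0)
multiply(23, 0) = 0  (base case)
Total: 23 + 23 + 23 + 23 + 23 + 23 + 23 + 23 + 23 + 23 + 23 + 23 + 23 + 23 + 23 + 0 = 345

345


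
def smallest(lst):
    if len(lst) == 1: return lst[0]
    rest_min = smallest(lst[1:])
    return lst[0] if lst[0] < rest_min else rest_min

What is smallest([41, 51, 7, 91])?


smallest([41, 51, 7, 91]): compare 41 with smallest([51, 7, 91])
smallest([51, 7, 91]): compare 51 with smallest([7, 91])
smallest([7, 91]): compare 7 with smallest([91])
smallest([91]) = 91  (base case)
Compare 7 with 91 -> 7
Compare 51 with 7 -> 7
Compare 41 with 7 -> 7

7


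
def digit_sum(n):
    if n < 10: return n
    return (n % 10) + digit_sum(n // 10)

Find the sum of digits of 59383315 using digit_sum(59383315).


digit_sum(59383315) = 5 + digit_sum(5938331)
digit_sum(5938331) = 1 + digit_sum(593833)
digit_sum(593833) = 3 + digit_sum(59383)
digit_sum(59383) = 3 + digit_sum(5938)
digit_sum(5938) = 8 + digit_sum(593)
digit_sum(593) = 3 + digit_sum(59)
digit_sum(59) = 9 + digit_sum(5)
digit_sum(5) = 5  (base case)
Total: 5 + 1 + 3 + 3 + 8 + 3 + 9 + 5 = 37

37


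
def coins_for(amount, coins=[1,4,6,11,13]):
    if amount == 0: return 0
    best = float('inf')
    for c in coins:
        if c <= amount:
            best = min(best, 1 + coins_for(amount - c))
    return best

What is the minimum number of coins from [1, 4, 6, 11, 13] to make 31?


Building up with DP:
coins_for(0) = 0
coins_for(1) = min(1+coins_for(0)=1+0=1) = 1
coins_for(2) = min(1+coins_for(1)=1+1=2) = 2
coins_for(3) = min(1+coins_for(2)=1+2=3) = 3
coins_for(4) = min(1+coins_for(3)=1+3=4, 1+coins_for(0)=1+0=1) = 1
coins_for(5) = min(1+coins_for(4)=1+1=2, 1+coins_for(1)=1+1=2) = 2
coins_for(6) = min(1+coins_for(5)=1+2=3, 1+coins_for(2)=1+2=3, 1+coins_for(0)=1+0=1) = 1
coins_for(7) = min(1+coins_for(6)=1+1=2, 1+coins_for(3)=1+3=4, 1+coins_for(1)=1+1=2) = 2
coins_for(8) = min(1+coins_for(7)=1+2=3, 1+coins_for(4)=1+1=2, 1+coins_for(2)=1+2=3) = 2
coins_for(9) = min(1+coins_for(8)=1+2=3, 1+coins_for(5)=1+2=3, 1+coins_for(3)=1+3=4) = 3
coins_for(10) = min(1+coins_for(9)=1+3=4, 1+coins_for(6)=1+1=2, 1+coins_for(4)=1+1=2) = 2
coins_for(11) = min(1+coins_for(10)=1+2=3, 1+coins_for(7)=1+2=3, 1+coins_for(5)=1+2=3, 1+coins_for(0)=1+0=1) = 1
coins_for(12) = min(1+coins_for(11)=1+1=2, 1+coins_for(8)=1+2=3, 1+coins_for(6)=1+1=2, 1+coins_for(1)=1+1=2) = 2
coins_for(13) = min(1+coins_for(12)=1+2=3, 1+coins_for(9)=1+3=4, 1+coins_for(7)=1+2=3, 1+coins_for(2)=1+2=3, 1+coins_for(0)=1+0=1) = 1
coins_for(14) = min(1+coins_for(13)=1+1=2, 1+coins_for(10)=1+2=3, 1+coins_for(8)=1+2=3, 1+coins_for(3)=1+3=4, 1+coins_for(1)=1+1=2) = 2
coins_for(15) = min(1+coins_for(14)=1+2=3, 1+coins_for(11)=1+1=2, 1+coins_for(9)=1+3=4, 1+coins_for(4)=1+1=2, 1+coins_for(2)=1+2=3) = 2
coins_for(16) = min(1+coins_for(15)=1+2=3, 1+coins_for(12)=1+2=3, 1+coins_for(10)=1+2=3, 1+coins_for(5)=1+2=3, 1+coins_for(3)=1+3=4) = 3
coins_for(17) = min(1+coins_for(16)=1+3=4, 1+coins_for(13)=1+1=2, 1+coins_for(11)=1+1=2, 1+coins_for(6)=1+1=2, 1+coins_for(4)=1+1=2) = 2
coins_for(18) = min(1+coins_for(17)=1+2=3, 1+coins_for(14)=1+2=3, 1+coins_for(12)=1+2=3, 1+coins_for(7)=1+2=3, 1+coins_for(5)=1+2=3) = 3
coins_for(19) = min(1+coins_for(18)=1+3=4, 1+coins_for(15)=1+2=3, 1+coins_for(13)=1+1=2, 1+coins_for(8)=1+2=3, 1+coins_for(6)=1+1=2) = 2
coins_for(20) = min(1+coins_for(19)=1+2=3, 1+coins_for(16)=1+3=4, 1+coins_for(14)=1+2=3, 1+coins_for(9)=1+3=4, 1+coins_for(7)=1+2=3) = 3
coins_for(21) = min(1+coins_for(20)=1+3=4, 1+coins_for(17)=1+2=3, 1+coins_for(15)=1+2=3, 1+coins_for(10)=1+2=3, 1+coins_for(8)=1+2=3) = 3
coins_for(22) = min(1+coins_for(21)=1+3=4, 1+coins_for(18)=1+3=4, 1+coins_for(16)=1+3=4, 1+coins_for(11)=1+1=2, 1+coins_for(9)=1+3=4) = 2
coins_for(23) = min(1+coins_for(22)=1+2=3, 1+coins_for(19)=1+2=3, 1+coins_for(17)=1+2=3, 1+coins_for(12)=1+2=3, 1+coins_for(10)=1+2=3) = 3
coins_for(24) = min(1+coins_for(23)=1+3=4, 1+coins_for(20)=1+3=4, 1+coins_for(18)=1+3=4, 1+coins_for(13)=1+1=2, 1+coins_for(11)=1+1=2) = 2
coins_for(25) = min(1+coins_for(24)=1+2=3, 1+coins_for(21)=1+3=4, 1+coins_for(19)=1+2=3, 1+coins_for(14)=1+2=3, 1+coins_for(12)=1+2=3) = 3
coins_for(26) = min(1+coins_for(25)=1+3=4, 1+coins_for(22)=1+2=3, 1+coins_for(20)=1+3=4, 1+coins_for(15)=1+2=3, 1+coins_for(13)=1+1=2) = 2
coins_for(27) = min(1+coins_for(26)=1+2=3, 1+coins_for(23)=1+3=4, 1+coins_for(21)=1+3=4, 1+coins_for(16)=1+3=4, 1+coins_for(14)=1+2=3) = 3
coins_for(28) = min(1+coins_for(27)=1+3=4, 1+coins_for(24)=1+2=3, 1+coins_for(22)=1+2=3, 1+coins_for(17)=1+2=3, 1+coins_for(15)=1+2=3) = 3
coins_for(29) = min(1+coins_for(28)=1+3=4, 1+coins_for(25)=1+3=4, 1+coins_for(23)=1+3=4, 1+coins_for(18)=1+3=4, 1+coins_for(16)=1+3=4) = 4
coins_for(30) = min(1+coins_for(29)=1+4=5, 1+coins_for(26)=1+2=3, 1+coins_for(24)=1+2=3, 1+coins_for(19)=1+2=3, 1+coins_for(17)=1+2=3) = 3
coins_for(31) = min(1+coins_for(30)=1+3=4, 1+coins_for(27)=1+3=4, 1+coins_for(25)=1+3=4, 1+coins_for(20)=1+3=4, 1+coins_for(18)=1+3=4) = 4

4


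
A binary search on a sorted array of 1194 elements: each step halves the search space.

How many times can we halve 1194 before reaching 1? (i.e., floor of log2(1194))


1194 / 2 = 597
597 / 2 = 298
298 / 2 = 149
149 / 2 = 74
74 / 2 = 37
37 / 2 = 18
18 / 2 = 9
9 / 2 = 4
4 / 2 = 2
2 / 2 = 1
Reached 1 after 10 halvings

10


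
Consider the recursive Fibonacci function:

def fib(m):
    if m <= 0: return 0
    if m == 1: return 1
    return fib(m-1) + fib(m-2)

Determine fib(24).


Computing fib(24) bottom-up:
fib(0) = 0
fib(1) = 1
fib(2) = fib(1) + fib(0) = 1 + 0 = 1
fib(3) = fib(2) + fib(1) = 1 + 1 = 2
fib(4) = fib(3) + fib(2) = 2 + 1 = 3
fib(5) = fib(4) + fib(3) = 3 + 2 = 5
fib(6) = fib(5) + fib(4) = 5 + 3 = 8
fib(7) = fib(6) + fib(5) = 8 + 5 = 13
fib(8) = fib(7) + fib(6) = 13 + 8 = 21
fib(9) = fib(8) + fib(7) = 21 + 13 = 34
fib(10) = fib(9) + fib(8) = 34 + 21 = 55
fib(11) = fib(10) + fib(9) = 55 + 34 = 89
fib(12) = fib(11) + fib(10) = 89 + 55 = 144
fib(13) = fib(12) + fib(11) = 144 + 89 = 233
fib(14) = fib(13) + fib(12) = 233 + 144 = 377
fib(15) = fib(14) + fib(13) = 377 + 233 = 610
fib(16) = fib(15) + fib(14) = 610 + 377 = 987
fib(17) = fib(16) + fib(15) = 987 + 610 = 1597
fib(18) = fib(17) + fib(16) = 1597 + 987 = 2584
fib(19) = fib(18) + fib(17) = 2584 + 1597 = 4181
fib(20) = fib(19) + fib(18) = 4181 + 2584 = 6765
fib(21) = fib(20) + fib(19) = 6765 + 4181 = 10946
fib(22) = fib(21) + fib(20) = 10946 + 6765 = 17711
fib(23) = fib(22) + fib(21) = 17711 + 10946 = 28657
fib(24) = fib(23) + fib(22) = 28657 + 17711 = 46368

46368


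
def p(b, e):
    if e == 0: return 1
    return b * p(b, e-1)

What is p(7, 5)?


p(7, 5)
= 7 * p(7, 4)
= 7 * 7 * p(7, 3)
= 7 * 7 * 7 * p(7, 2)
= 7 * 7 * 7 * 7 * p(7, 1)
= 7 * 7 * 7 * 7 * 7 * p(7, 0)
= 7 * 7 * 7 * 7 * 7 * 1
= 16807

16807


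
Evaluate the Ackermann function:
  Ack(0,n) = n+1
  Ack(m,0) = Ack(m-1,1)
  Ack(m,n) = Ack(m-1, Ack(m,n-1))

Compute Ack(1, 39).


Ack(1, 39) = Ack(0, Ack(1, 38))
  Ack(1, 38) = Ack(0, Ack(1, 37))
    Ack(1, 37) = Ack(0, Ack(1, 36))
      Ack(1, 36) = Ack(0, Ack(1, 35))
        Ack(1, 35) = Ack(0, Ack(1, 34))
          Ack(1, 34) = Ack(0, Ack(1, 33))
          Ack(1, 33) = Ack(0, Ack(1, 32))
          Ack(1, 32) = Ack(0, Ack(1, 31))
          Ack(1, 31) = Ack(0, Ack(1, 30))
          Ack(1, 30) = Ack(0, Ack(1, 29))
          Ack(1, 29) = Ack(0, Ack(1, 28))
          Ack(1, 28) = Ack(0, Ack(1, 27))
          Ack(1, 27) = Ack(0, Ack(1, 26))
          Ack(1, 26) = Ack(0, Ack(1, 25))
          Ack(1, 25) = Ack(0, Ack(1, 24))
          Ack(1, 24) = Ack(0, Ack(1, 23))
          Ack(1, 23) = Ack(0, Ack(1, 22))
          Ack(1, 22) = Ack(0, Ack(1, 21))
          Ack(1, 21) = Ack(0, Ack(1, 20))
          Ack(1, 20) = Ack(0, Ack(1, 19))
          Ack(1, 19) = Ack(0, Ack(1, 18))
          Ack(1, 18) = Ack(0, Ack(1, 17))
          Ack(1, 17) = Ack(0, Ack(1, 16))
          Ack(1, 16) = Ack(0, Ack(1, 15))
          Ack(1, 15) = Ack(0, Ack(1, 14))
... (trace truncated)
Result: Ack(1, 39) = 41

41


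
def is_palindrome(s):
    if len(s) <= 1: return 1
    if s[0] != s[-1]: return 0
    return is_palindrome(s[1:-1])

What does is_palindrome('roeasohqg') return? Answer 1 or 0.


is_palindrome('roeasohqg'): s[0]='r' != s[-1]='g' -> return 0
Result: 0 (not a palindrome)

0


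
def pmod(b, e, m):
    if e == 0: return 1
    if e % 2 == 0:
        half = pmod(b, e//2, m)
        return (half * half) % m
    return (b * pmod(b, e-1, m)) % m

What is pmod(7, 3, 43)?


pmod(7, 3, 43): e is odd, compute pmod(7, 2, 43)
  pmod(7, 2, 43): e is even, compute pmod(7, 1, 43)
    pmod(7, 1, 43): e is odd, compute pmod(7, 0, 43)
      pmod(7, 0, 43) = 1
    (7 * 1) % 43 = 7
  half=7, (7*7) % 43 = 6
(7 * 6) % 43 = 42

42


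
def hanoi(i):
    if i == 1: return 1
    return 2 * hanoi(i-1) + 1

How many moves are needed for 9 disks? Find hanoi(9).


hanoi(9) = 2 * hanoi(8) + 1
hanoi(8) = 2 * hanoi(7) + 1
hanoi(7) = 2 * hanoi(6) + 1
hanoi(6) = 2 * hanoi(5) + 1
hanoi(5) = 2 * hanoi(4) + 1
hanoi(4) = 2 * hanoi(3) + 1
hanoi(3) = 2 * hanoi(2) + 1
hanoi(2) = 2 * hanoi(1) + 1
hanoi(1) = 1  (base case)
hanoi(2) = 2 * 1 + 1 = 3
hanoi(3) = 2 * 3 + 1 = 7
hanoi(4) = 2 * 7 + 1 = 15
hanoi(5) = 2 * 15 + 1 = 31
hanoi(6) = 2 * 31 + 1 = 63
hanoi(7) = 2 * 63 + 1 = 127
hanoi(8) = 2 * 127 + 1 = 255
hanoi(9) = 2 * 255 + 1 = 511

511


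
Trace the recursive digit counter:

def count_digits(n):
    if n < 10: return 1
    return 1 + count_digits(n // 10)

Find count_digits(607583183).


count_digits(607583183) = 1 + count_digits(60758318)
count_digits(60758318) = 1 + count_digits(6075831)
count_digits(6075831) = 1 + count_digits(607583)
count_digits(607583) = 1 + count_digits(60758)
count_digits(60758) = 1 + count_digits(6075)
count_digits(6075) = 1 + count_digits(607)
count_digits(607) = 1 + count_digits(60)
count_digits(60) = 1 + count_digits(6)
count_digits(6) = 1  (base case: 6 < 10)
Unwinding: 1 + 1 + 1 + 1 + 1 + 1 + 1 + 1 + 1 = 9

9


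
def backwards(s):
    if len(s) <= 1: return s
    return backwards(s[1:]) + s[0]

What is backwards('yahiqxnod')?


backwards('yahiqxnod') = backwards('ahiqxnod') + 'y'
backwards('ahiqxnod') = backwards('hiqxnod') + 'a'
backwards('hiqxnod') = backwards('iqxnod') + 'h'
backwards('iqxnod') = backwards('qxnod') + 'i'
backwards('qxnod') = backwards('xnod') + 'q'
backwards('xnod') = backwards('nod') + 'x'
backwards('nod') = backwards('od') + 'n'
backwards('od') = backwards('d') + 'o'
backwards('d') = 'd'  (base case)
Concatenating: 'd' + 'o' + 'n' + 'x' + 'q' + 'i' + 'h' + 'a' + 'y' = 'donxqihay'

donxqihay


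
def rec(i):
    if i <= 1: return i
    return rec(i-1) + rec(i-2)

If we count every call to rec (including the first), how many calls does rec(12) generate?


Let C(n) = total calls for rec(n)
C(0) = 1, C(1) = 1
C(2) = 1 + C(1) + C(0) = 1 + 1 + 1 = 3
C(3) = 1 + C(2) + C(1) = 1 + 3 + 1 = 5
C(4) = 1 + C(3) + C(2) = 1 + 5 + 3 = 9
C(5) = 1 + C(4) + C(3) = 1 + 9 + 5 = 15
C(6) = 1 + C(5) + C(4) = 1 + 15 + 9 = 25
C(7) = 1 + C(6) + C(5) = 1 + 25 + 15 = 41
C(8) = 1 + C(7) + C(6) = 1 + 41 + 25 = 67
C(9) = 1 + C(8) + C(7) = 1 + 67 + 41 = 109
C(10) = 1 + C(9) + C(8) = 1 + 109 + 67 = 177
C(11) = 1 + C(10) + C(9) = 1 + 177 + 109 = 287
C(12) = 1 + C(11) + C(10) = 1 + 287 + 177 = 465

465


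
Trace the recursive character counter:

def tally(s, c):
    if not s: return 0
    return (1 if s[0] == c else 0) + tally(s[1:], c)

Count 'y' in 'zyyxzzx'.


s[0]='z' != 'y' -> 0
s[0]='y' == 'y' -> 1
s[0]='y' == 'y' -> 1
s[0]='x' != 'y' -> 0
s[0]='z' != 'y' -> 0
s[0]='z' != 'y' -> 0
s[0]='x' != 'y' -> 0
Sum: 0 + 1 + 1 + 0 + 0 + 0 + 0 = 2

2


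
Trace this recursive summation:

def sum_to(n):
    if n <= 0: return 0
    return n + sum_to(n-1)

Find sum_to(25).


sum_to(25)
= 25 + 24 + 23 + 22 + 21 + 20 + 19 + 18 + 17 + 16 + 15 + 14 + 13 + 12 + 11 + 10 + 9 + 8 + 7 + 6 + 5 + 4 + 3 + 2 + 1 + sum_to(0)
= 25 + 24 + 23 + 22 + 21 + 20 + 19 + 18 + 17 + 16 + 15 + 14 + 13 + 12 + 11 + 10 + 9 + 8 + 7 + 6 + 5 + 4 + 3 + 2 + 1 + 0
= 325

325


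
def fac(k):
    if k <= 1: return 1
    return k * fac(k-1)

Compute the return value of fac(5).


fac(5)
= 5 * fac(4)
= 5 * 4 * fac(3)
= 5 * 4 * 3 * fac(2)
= 5 * 4 * 3 * 2 * fac(1)
= 5 * 4 * 3 * 2 * 1
= 120

120


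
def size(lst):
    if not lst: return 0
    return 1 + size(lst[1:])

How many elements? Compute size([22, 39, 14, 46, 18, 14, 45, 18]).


size([22, 39, 14, 46, 18, 14, 45, 18]) = 1 + size([39, 14, 46, 18, 14, 45, 18])
size([39, 14, 46, 18, 14, 45, 18]) = 1 + size([14, 46, 18, 14, 45, 18])
size([14, 46, 18, 14, 45, 18]) = 1 + size([46, 18, 14, 45, 18])
size([46, 18, 14, 45, 18]) = 1 + size([18, 14, 45, 18])
size([18, 14, 45, 18]) = 1 + size([14, 45, 18])
size([14, 45, 18]) = 1 + size([45, 18])
size([45, 18]) = 1 + size([18])
size([18]) = 1 + size([])
size([]) = 0  (base case)
Unwinding: 1 + 1 + 1 + 1 + 1 + 1 + 1 + 1 + 0 = 8

8


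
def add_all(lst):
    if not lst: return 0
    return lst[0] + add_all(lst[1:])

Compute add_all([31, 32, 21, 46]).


add_all([31, 32, 21, 46]) = 31 + add_all([32, 21, 46])
add_all([32, 21, 46]) = 32 + add_all([21, 46])
add_all([21, 46]) = 21 + add_all([46])
add_all([46]) = 46 + add_all([])
add_all([]) = 0  (base case)
Total: 31 + 32 + 21 + 46 + 0 = 130

130


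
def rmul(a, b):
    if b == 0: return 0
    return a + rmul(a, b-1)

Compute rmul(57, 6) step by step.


rmul(57, 6) = 57 + rmul(57, 5)
rmul(57, 5) = 57 + rmul(57, 4)
rmul(57, 4) = 57 + rmul(57, 3)
rmul(57, 3) = 57 + rmul(57, 2)
rmul(57, 2) = 57 + rmul(57, 1)
rmul(57, 1) = 57 + rmul(57, 0)
rmul(57, 0) = 0  (base case)
Total: 57 + 57 + 57 + 57 + 57 + 57 + 0 = 342

342


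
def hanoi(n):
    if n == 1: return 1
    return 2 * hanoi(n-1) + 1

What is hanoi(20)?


hanoi(20) = 2 * hanoi(19) + 1
hanoi(19) = 2 * hanoi(18) + 1
hanoi(18) = 2 * hanoi(17) + 1
hanoi(17) = 2 * hanoi(16) + 1
hanoi(16) = 2 * hanoi(15) + 1
hanoi(15) = 2 * hanoi(14) + 1
hanoi(14) = 2 * hanoi(13) + 1
hanoi(13) = 2 * hanoi(12) + 1
hanoi(12) = 2 * hanoi(11) + 1
hanoi(11) = 2 * hanoi(10) + 1
hanoi(10) = 2 * hanoi(9) + 1
hanoi(9) = 2 * hanoi(8) + 1
hanoi(8) = 2 * hanoi(7) + 1
hanoi(7) = 2 * hanoi(6) + 1
hanoi(6) = 2 * hanoi(5) + 1
hanoi(5) = 2 * hanoi(4) + 1
hanoi(4) = 2 * hanoi(3) + 1
hanoi(3) = 2 * hanoi(2) + 1
hanoi(2) = 2 * hanoi(1) + 1
hanoi(1) = 1  (base case)
hanoi(2) = 2 * 1 + 1 = 3
hanoi(3) = 2 * 3 + 1 = 7
hanoi(4) = 2 * 7 + 1 = 15
hanoi(5) = 2 * 15 + 1 = 31
hanoi(6) = 2 * 31 + 1 = 63
hanoi(7) = 2 * 63 + 1 = 127
hanoi(8) = 2 * 127 + 1 = 255
hanoi(9) = 2 * 255 + 1 = 511
hanoi(10) = 2 * 511 + 1 = 1023
hanoi(11) = 2 * 1023 + 1 = 2047
hanoi(12) = 2 * 2047 + 1 = 4095
hanoi(13) = 2 * 4095 + 1 = 8191
hanoi(14) = 2 * 8191 + 1 = 16383
hanoi(15) = 2 * 16383 + 1 = 32767
hanoi(16) = 2 * 32767 + 1 = 65535
hanoi(17) = 2 * 65535 + 1 = 131071
hanoi(18) = 2 * 131071 + 1 = 262143
hanoi(19) = 2 * 262143 + 1 = 524287
hanoi(20) = 2 * 524287 + 1 = 1048575

1048575


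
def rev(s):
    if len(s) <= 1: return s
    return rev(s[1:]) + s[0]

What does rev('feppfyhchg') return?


rev('feppfyhchg') = rev('eppfyhchg') + 'f'
rev('eppfyhchg') = rev('ppfyhchg') + 'e'
rev('ppfyhchg') = rev('pfyhchg') + 'p'
rev('pfyhchg') = rev('fyhchg') + 'p'
rev('fyhchg') = rev('yhchg') + 'f'
rev('yhchg') = rev('hchg') + 'y'
rev('hchg') = rev('chg') + 'h'
rev('chg') = rev('hg') + 'c'
rev('hg') = rev('g') + 'h'
rev('g') = 'g'  (base case)
Concatenating: 'g' + 'h' + 'c' + 'h' + 'y' + 'f' + 'p' + 'p' + 'e' + 'f' = 'ghchyfppef'

ghchyfppef


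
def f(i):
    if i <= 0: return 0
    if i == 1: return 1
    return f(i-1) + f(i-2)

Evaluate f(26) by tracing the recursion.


Computing f(26) bottom-up:
f(0) = 0
f(1) = 1
f(2) = f(1) + f(0) = 1 + 0 = 1
f(3) = f(2) + f(1) = 1 + 1 = 2
f(4) = f(3) + f(2) = 2 + 1 = 3
f(5) = f(4) + f(3) = 3 + 2 = 5
f(6) = f(5) + f(4) = 5 + 3 = 8
f(7) = f(6) + f(5) = 8 + 5 = 13
f(8) = f(7) + f(6) = 13 + 8 = 21
f(9) = f(8) + f(7) = 21 + 13 = 34
f(10) = f(9) + f(8) = 34 + 21 = 55
f(11) = f(10) + f(9) = 55 + 34 = 89
f(12) = f(11) + f(10) = 89 + 55 = 144
f(13) = f(12) + f(11) = 144 + 89 = 233
f(14) = f(13) + f(12) = 233 + 144 = 377
f(15) = f(14) + f(13) = 377 + 233 = 610
f(16) = f(15) + f(14) = 610 + 377 = 987
f(17) = f(16) + f(15) = 987 + 610 = 1597
f(18) = f(17) + f(16) = 1597 + 987 = 2584
f(19) = f(18) + f(17) = 2584 + 1597 = 4181
f(20) = f(19) + f(18) = 4181 + 2584 = 6765
f(21) = f(20) + f(19) = 6765 + 4181 = 10946
f(22) = f(21) + f(20) = 10946 + 6765 = 17711
f(23) = f(22) + f(21) = 17711 + 10946 = 28657
f(24) = f(23) + f(22) = 28657 + 17711 = 46368
f(25) = f(24) + f(23) = 46368 + 28657 = 75025
f(26) = f(25) + f(24) = 75025 + 46368 = 121393

121393


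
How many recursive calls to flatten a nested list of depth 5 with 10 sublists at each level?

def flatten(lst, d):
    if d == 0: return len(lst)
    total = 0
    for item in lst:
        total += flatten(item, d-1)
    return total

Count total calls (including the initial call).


At depth 0 (root): 1 call
At depth 1: each of 1 parents calls flatten on 10 children = 10 calls
At depth 2: each of 10 parents calls flatten on 10 children = 100 calls
At depth 3: each of 100 parents calls flatten on 10 children = 1000 calls
At depth 4: each of 1000 parents calls flatten on 10 children = 10000 calls
At depth 5: each of 10000 parents calls flatten on 10 children = 100000 calls
Total: 1 + 10 + 100 + 1000 + 10000 + 100000 = 111111

111111


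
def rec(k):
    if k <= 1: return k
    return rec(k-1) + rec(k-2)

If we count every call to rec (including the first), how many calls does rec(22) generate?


Let C(n) = total calls for rec(n)
C(0) = 1, C(1) = 1
C(2) = 1 + C(1) + C(0) = 1 + 1 + 1 = 3
C(3) = 1 + C(2) + C(1) = 1 + 3 + 1 = 5
C(4) = 1 + C(3) + C(2) = 1 + 5 + 3 = 9
C(5) = 1 + C(4) + C(3) = 1 + 9 + 5 = 15
C(6) = 1 + C(5) + C(4) = 1 + 15 + 9 = 25
C(7) = 1 + C(6) + C(5) = 1 + 25 + 15 = 41
C(8) = 1 + C(7) + C(6) = 1 + 41 + 25 = 67
C(9) = 1 + C(8) + C(7) = 1 + 67 + 41 = 109
C(10) = 1 + C(9) + C(8) = 1 + 109 + 67 = 177
C(11) = 1 + C(10) + C(9) = 1 + 177 + 109 = 287
C(12) = 1 + C(11) + C(10) = 1 + 287 + 177 = 465
C(13) = 1 + C(12) + C(11) = 1 + 465 + 287 = 753
C(14) = 1 + C(13) + C(12) = 1 + 753 + 465 = 1219
C(15) = 1 + C(14) + C(13) = 1 + 1219 + 753 = 1973
C(16) = 1 + C(15) + C(14) = 1 + 1973 + 1219 = 3193
C(17) = 1 + C(16) + C(15) = 1 + 3193 + 1973 = 5167
C(18) = 1 + C(17) + C(16) = 1 + 5167 + 3193 = 8361
C(19) = 1 + C(18) + C(17) = 1 + 8361 + 5167 = 13529
C(20) = 1 + C(19) + C(18) = 1 + 13529 + 8361 = 21891
C(21) = 1 + C(20) + C(19) = 1 + 21891 + 13529 = 35421
C(22) = 1 + C(21) + C(20) = 1 + 35421 + 21891 = 57313

57313


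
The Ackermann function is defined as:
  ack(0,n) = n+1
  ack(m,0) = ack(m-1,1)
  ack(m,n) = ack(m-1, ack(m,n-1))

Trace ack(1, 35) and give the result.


ack(1, 35) = ack(0, ack(1, 34))
  ack(1, 34) = ack(0, ack(1, 33))
    ack(1, 33) = ack(0, ack(1, 32))
      ack(1, 32) = ack(0, ack(1, 31))
        ack(1, 31) = ack(0, ack(1, 30))
          ack(1, 30) = ack(0, ack(1, 29))
          ack(1, 29) = ack(0, ack(1, 28))
          ack(1, 28) = ack(0, ack(1, 27))
          ack(1, 27) = ack(0, ack(1, 26))
          ack(1, 26) = ack(0, ack(1, 25))
          ack(1, 25) = ack(0, ack(1, 24))
          ack(1, 24) = ack(0, ack(1, 23))
          ack(1, 23) = ack(0, ack(1, 22))
          ack(1, 22) = ack(0, ack(1, 21))
          ack(1, 21) = ack(0, ack(1, 20))
          ack(1, 20) = ack(0, ack(1, 19))
          ack(1, 19) = ack(0, ack(1, 18))
          ack(1, 18) = ack(0, ack(1, 17))
          ack(1, 17) = ack(0, ack(1, 16))
          ack(1, 16) = ack(0, ack(1, 15))
          ack(1, 15) = ack(0, ack(1, 14))
          ack(1, 14) = ack(0, ack(1, 13))
          ack(1, 13) = ack(0, ack(1, 12))
          ack(1, 12) = ack(0, ack(1, 11))
          ack(1, 11) = ack(0, ack(1, 10))
... (trace truncated)
Result: ack(1, 35) = 37

37


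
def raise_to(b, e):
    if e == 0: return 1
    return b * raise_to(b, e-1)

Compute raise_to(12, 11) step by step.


raise_to(12, 11)
= 12 * raise_to(12, 10)
= 12 * 12 * raise_to(12, 9)
= 12 * 12 * 12 * raise_to(12, 8)
= 12 * 12 * 12 * 12 * raise_to(12, 7)
= 12 * 12 * 12 * 12 * 12 * raise_to(12, 6)
= 12 * 12 * 12 * 12 * 12 * 12 * raise_to(12, 5)
= 12 * 12 * 12 * 12 * 12 * 12 * 12 * raise_to(12, 4)
= 12 * 12 * 12 * 12 * 12 * 12 * 12 * 12 * raise_to(12, 3)
= 12 * 12 * 12 * 12 * 12 * 12 * 12 * 12 * 12 * raise_to(12, 2)
= 12 * 12 * 12 * 12 * 12 * 12 * 12 * 12 * 12 * 12 * raise_to(12, 1)
= 12 * 12 * 12 * 12 * 12 * 12 * 12 * 12 * 12 * 12 * 12 * raise_to(12, 0)
= 12 * 12 * 12 * 12 * 12 * 12 * 12 * 12 * 12 * 12 * 12 * 1
= 743008370688

743008370688


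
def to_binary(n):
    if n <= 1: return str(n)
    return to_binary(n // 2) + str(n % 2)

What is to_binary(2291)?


to_binary(2291) = to_binary(1145) + '1'
to_binary(1145) = to_binary(572) + '1'
to_binary(572) = to_binary(286) + '0'
to_binary(286) = to_binary(143) + '0'
to_binary(143) = to_binary(71) + '1'
to_binary(71) = to_binary(35) + '1'
to_binary(35) = to_binary(17) + '1'
to_binary(17) = to_binary(8) + '1'
to_binary(8) = to_binary(4) + '0'
to_binary(4) = to_binary(2) + '0'
to_binary(2) = to_binary(1) + '0'
to_binary(1) = '1'  (base case)
Concatenating: '1' + '0' + '0' + '0' + '1' + '1' + '1' + '1' + '0' + '0' + '1' + '1' = '100011110011'

100011110011


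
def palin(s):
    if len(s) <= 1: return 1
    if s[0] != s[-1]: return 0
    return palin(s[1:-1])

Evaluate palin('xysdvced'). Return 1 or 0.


palin('xysdvced'): s[0]='x' != s[-1]='d' -> return 0
Result: 0 (not a palindrome)

0


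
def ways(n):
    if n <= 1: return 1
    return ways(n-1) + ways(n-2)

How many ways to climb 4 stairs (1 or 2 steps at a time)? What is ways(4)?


Building up from base cases:
ways(0) = 1
ways(1) = 1
ways(2) = ways(1) + ways(0) = 1 + 1 = 2
ways(3) = ways(2) + ways(1) = 2 + 1 = 3
ways(4) = ways(3) + ways(2) = 3 + 2 = 5

5


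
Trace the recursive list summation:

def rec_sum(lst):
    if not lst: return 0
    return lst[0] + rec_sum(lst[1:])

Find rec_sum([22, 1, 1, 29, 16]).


rec_sum([22, 1, 1, 29, 16]) = 22 + rec_sum([1, 1, 29, 16])
rec_sum([1, 1, 29, 16]) = 1 + rec_sum([1, 29, 16])
rec_sum([1, 29, 16]) = 1 + rec_sum([29, 16])
rec_sum([29, 16]) = 29 + rec_sum([16])
rec_sum([16]) = 16 + rec_sum([])
rec_sum([]) = 0  (base case)
Total: 22 + 1 + 1 + 29 + 16 + 0 = 69

69


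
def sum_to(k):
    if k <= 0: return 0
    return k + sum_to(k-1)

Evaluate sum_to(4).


sum_to(4)
= 4 + 3 + 2 + 1 + sum_to(0)
= 4 + 3 + 2 + 1 + 0
= 10

10


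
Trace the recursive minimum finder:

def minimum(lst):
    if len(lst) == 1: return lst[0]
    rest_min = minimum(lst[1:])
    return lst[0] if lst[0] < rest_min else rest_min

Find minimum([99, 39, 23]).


minimum([99, 39, 23]): compare 99 with minimum([39, 23])
minimum([39, 23]): compare 39 with minimum([23])
minimum([23]) = 23  (base case)
Compare 39 with 23 -> 23
Compare 99 with 23 -> 23

23


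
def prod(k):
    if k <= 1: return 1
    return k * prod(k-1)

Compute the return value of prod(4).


prod(4)
= 4 * prod(3)
= 4 * 3 * prod(2)
= 4 * 3 * 2 * prod(1)
= 4 * 3 * 2 * 1
= 24

24


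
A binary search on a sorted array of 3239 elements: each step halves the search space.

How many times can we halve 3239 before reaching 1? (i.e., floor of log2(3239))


3239 / 2 = 1619
1619 / 2 = 809
809 / 2 = 404
404 / 2 = 202
202 / 2 = 101
101 / 2 = 50
50 / 2 = 25
25 / 2 = 12
12 / 2 = 6
6 / 2 = 3
3 / 2 = 1
Reached 1 after 11 halvings

11


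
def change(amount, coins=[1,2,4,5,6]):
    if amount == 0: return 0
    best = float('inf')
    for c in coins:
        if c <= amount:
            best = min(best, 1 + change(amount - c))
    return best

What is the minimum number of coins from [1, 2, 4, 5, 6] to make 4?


Building up with DP:
change(0) = 0
change(1) = min(1+change(0)=1+0=1) = 1
change(2) = min(1+change(1)=1+1=2, 1+change(0)=1+0=1) = 1
change(3) = min(1+change(2)=1+1=2, 1+change(1)=1+1=2) = 2
change(4) = min(1+change(3)=1+2=3, 1+change(2)=1+1=2, 1+change(0)=1+0=1) = 1

1


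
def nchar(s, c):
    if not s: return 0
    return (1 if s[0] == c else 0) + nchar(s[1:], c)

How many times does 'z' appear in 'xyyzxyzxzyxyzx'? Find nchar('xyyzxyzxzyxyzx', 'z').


s[0]='x' != 'z' -> 0
s[0]='y' != 'z' -> 0
s[0]='y' != 'z' -> 0
s[0]='z' == 'z' -> 1
s[0]='x' != 'z' -> 0
s[0]='y' != 'z' -> 0
s[0]='z' == 'z' -> 1
s[0]='x' != 'z' -> 0
s[0]='z' == 'z' -> 1
s[0]='y' != 'z' -> 0
s[0]='x' != 'z' -> 0
s[0]='y' != 'z' -> 0
s[0]='z' == 'z' -> 1
s[0]='x' != 'z' -> 0
Sum: 0 + 0 + 0 + 1 + 0 + 0 + 1 + 0 + 1 + 0 + 0 + 0 + 1 + 0 = 4

4


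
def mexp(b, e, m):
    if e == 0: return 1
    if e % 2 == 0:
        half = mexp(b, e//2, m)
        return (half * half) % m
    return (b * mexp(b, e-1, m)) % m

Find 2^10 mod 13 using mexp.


mexp(2, 10, 13): e is even, compute mexp(2, 5, 13)
  mexp(2, 5, 13): e is odd, compute mexp(2, 4, 13)
    mexp(2, 4, 13): e is even, compute mexp(2, 2, 13)
      mexp(2, 2, 13): e is even, compute mexp(2, 1, 13)
        mexp(2, 1, 13): e is odd, compute mexp(2, 0, 13)
          mexp(2, 0, 13) = 1
        (2 * 1) % 13 = 2
      half=2, (2*2) % 13 = 4
    half=4, (4*4) % 13 = 3
  (2 * 3) % 13 = 6
half=6, (6*6) % 13 = 10

10


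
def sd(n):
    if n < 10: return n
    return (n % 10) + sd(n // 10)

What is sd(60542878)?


sd(60542878) = 8 + sd(6054287)
sd(6054287) = 7 + sd(605428)
sd(605428) = 8 + sd(60542)
sd(60542) = 2 + sd(6054)
sd(6054) = 4 + sd(605)
sd(605) = 5 + sd(60)
sd(60) = 0 + sd(6)
sd(6) = 6  (base case)
Total: 8 + 7 + 8 + 2 + 4 + 5 + 0 + 6 = 40

40


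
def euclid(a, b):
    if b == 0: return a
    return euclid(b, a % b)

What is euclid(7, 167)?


euclid(7, 167) = euclid(167, 7)
euclid(167, 7) = euclid(7, 6)
euclid(7, 6) = euclid(6, 1)
euclid(6, 1) = euclid(1, 0)
euclid(1, 0) = 1  (base case)

1


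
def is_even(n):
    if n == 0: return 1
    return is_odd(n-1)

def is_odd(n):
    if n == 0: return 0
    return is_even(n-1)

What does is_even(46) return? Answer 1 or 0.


is_even(46) = is_odd(45)
is_odd(45) = is_even(44)
is_even(44) = is_odd(43)
is_odd(43) = is_even(42)
is_even(42) = is_odd(41)
is_odd(41) = is_even(40)
is_even(40) = is_odd(39)
is_odd(39) = is_even(38)
is_even(38) = is_odd(37)
is_odd(37) = is_even(36)
is_even(36) = is_odd(35)
is_odd(35) = is_even(34)
is_even(34) = is_odd(33)
is_odd(33) = is_even(32)
is_even(32) = is_odd(31)
is_odd(31) = is_even(30)
is_even(30) = is_odd(29)
is_odd(29) = is_even(28)
is_even(28) = is_odd(27)
is_odd(27) = is_even(26)
is_even(26) = is_odd(25)
is_odd(25) = is_even(24)
is_even(24) = is_odd(23)
is_odd(23) = is_even(22)
is_even(22) = is_odd(21)
is_odd(21) = is_even(20)
is_even(20) = is_odd(19)
is_odd(19) = is_even(18)
is_even(18) = is_odd(17)
is_odd(17) = is_even(16)
is_even(16) = is_odd(15)
is_odd(15) = is_even(14)
is_even(14) = is_odd(13)
is_odd(13) = is_even(12)
is_even(12) = is_odd(11)
is_odd(11) = is_even(10)
is_even(10) = is_odd(9)
is_odd(9) = is_even(8)
is_even(8) = is_odd(7)
is_odd(7) = is_even(6)
is_even(6) = is_odd(5)
is_odd(5) = is_even(4)
is_even(4) = is_odd(3)
is_odd(3) = is_even(2)
is_even(2) = is_odd(1)
is_odd(1) = is_even(0)
is_even(0) = 1  (base case)
Result: 1

1


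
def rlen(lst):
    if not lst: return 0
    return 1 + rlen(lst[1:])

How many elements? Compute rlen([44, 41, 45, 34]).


rlen([44, 41, 45, 34]) = 1 + rlen([41, 45, 34])
rlen([41, 45, 34]) = 1 + rlen([45, 34])
rlen([45, 34]) = 1 + rlen([34])
rlen([34]) = 1 + rlen([])
rlen([]) = 0  (base case)
Unwinding: 1 + 1 + 1 + 1 + 0 = 4

4


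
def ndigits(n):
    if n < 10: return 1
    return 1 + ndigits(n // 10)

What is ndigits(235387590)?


ndigits(235387590) = 1 + ndigits(23538759)
ndigits(23538759) = 1 + ndigits(2353875)
ndigits(2353875) = 1 + ndigits(235387)
ndigits(235387) = 1 + ndigits(23538)
ndigits(23538) = 1 + ndigits(2353)
ndigits(2353) = 1 + ndigits(235)
ndigits(235) = 1 + ndigits(23)
ndigits(23) = 1 + ndigits(2)
ndigits(2) = 1  (base case: 2 < 10)
Unwinding: 1 + 1 + 1 + 1 + 1 + 1 + 1 + 1 + 1 = 9

9


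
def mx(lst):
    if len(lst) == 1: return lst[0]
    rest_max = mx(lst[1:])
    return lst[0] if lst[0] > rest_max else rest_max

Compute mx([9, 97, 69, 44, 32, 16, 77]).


mx([9, 97, 69, 44, 32, 16, 77]): compare 9 with mx([97, 69, 44, 32, 16, 77])
mx([97, 69, 44, 32, 16, 77]): compare 97 with mx([69, 44, 32, 16, 77])
mx([69, 44, 32, 16, 77]): compare 69 with mx([44, 32, 16, 77])
mx([44, 32, 16, 77]): compare 44 with mx([32, 16, 77])
mx([32, 16, 77]): compare 32 with mx([16, 77])
mx([16, 77]): compare 16 with mx([77])
mx([77]) = 77  (base case)
Compare 16 with 77 -> 77
Compare 32 with 77 -> 77
Compare 44 with 77 -> 77
Compare 69 with 77 -> 77
Compare 97 with 77 -> 97
Compare 9 with 97 -> 97

97


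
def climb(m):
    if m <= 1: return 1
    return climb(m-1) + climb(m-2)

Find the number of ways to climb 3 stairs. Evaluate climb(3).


Building up from base cases:
climb(0) = 1
climb(1) = 1
climb(2) = climb(1) + climb(0) = 1 + 1 = 2
climb(3) = climb(2) + climb(1) = 2 + 1 = 3

3


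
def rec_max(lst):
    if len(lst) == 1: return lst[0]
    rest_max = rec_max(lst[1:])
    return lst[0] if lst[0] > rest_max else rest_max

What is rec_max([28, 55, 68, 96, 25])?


rec_max([28, 55, 68, 96, 25]): compare 28 with rec_max([55, 68, 96, 25])
rec_max([55, 68, 96, 25]): compare 55 with rec_max([68, 96, 25])
rec_max([68, 96, 25]): compare 68 with rec_max([96, 25])
rec_max([96, 25]): compare 96 with rec_max([25])
rec_max([25]) = 25  (base case)
Compare 96 with 25 -> 96
Compare 68 with 96 -> 96
Compare 55 with 96 -> 96
Compare 28 with 96 -> 96

96


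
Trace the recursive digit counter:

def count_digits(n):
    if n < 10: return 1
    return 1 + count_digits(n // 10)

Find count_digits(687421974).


count_digits(687421974) = 1 + count_digits(68742197)
count_digits(68742197) = 1 + count_digits(6874219)
count_digits(6874219) = 1 + count_digits(687421)
count_digits(687421) = 1 + count_digits(68742)
count_digits(68742) = 1 + count_digits(6874)
count_digits(6874) = 1 + count_digits(687)
count_digits(687) = 1 + count_digits(68)
count_digits(68) = 1 + count_digits(6)
count_digits(6) = 1  (base case: 6 < 10)
Unwinding: 1 + 1 + 1 + 1 + 1 + 1 + 1 + 1 + 1 = 9

9


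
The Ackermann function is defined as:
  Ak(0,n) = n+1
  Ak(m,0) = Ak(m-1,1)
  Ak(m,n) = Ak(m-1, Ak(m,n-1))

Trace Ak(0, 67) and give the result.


Ak(0, 67) = 68
Result: Ak(0, 67) = 68

68


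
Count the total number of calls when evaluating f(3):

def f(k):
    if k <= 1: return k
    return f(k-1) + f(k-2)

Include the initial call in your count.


Let C(n) = total calls for f(n)
C(0) = 1, C(1) = 1
C(2) = 1 + C(1) + C(0) = 1 + 1 + 1 = 3
C(3) = 1 + C(2) + C(1) = 1 + 3 + 1 = 5

5


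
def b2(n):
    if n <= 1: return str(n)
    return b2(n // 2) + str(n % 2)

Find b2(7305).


b2(7305) = b2(3652) + '1'
b2(3652) = b2(1826) + '0'
b2(1826) = b2(913) + '0'
b2(913) = b2(456) + '1'
b2(456) = b2(228) + '0'
b2(228) = b2(114) + '0'
b2(114) = b2(57) + '0'
b2(57) = b2(28) + '1'
b2(28) = b2(14) + '0'
b2(14) = b2(7) + '0'
b2(7) = b2(3) + '1'
b2(3) = b2(1) + '1'
b2(1) = '1'  (base case)
Concatenating: '1' + '1' + '1' + '0' + '0' + '1' + '0' + '0' + '0' + '1' + '0' + '0' + '1' = '1110010001001'

1110010001001


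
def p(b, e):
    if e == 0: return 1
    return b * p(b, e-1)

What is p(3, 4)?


p(3, 4)
= 3 * p(3, 3)
= 3 * 3 * p(3, 2)
= 3 * 3 * 3 * p(3, 1)
= 3 * 3 * 3 * 3 * p(3, 0)
= 3 * 3 * 3 * 3 * 1
= 81

81


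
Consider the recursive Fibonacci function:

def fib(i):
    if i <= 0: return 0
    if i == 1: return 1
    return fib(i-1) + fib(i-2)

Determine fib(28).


Computing fib(28) bottom-up:
fib(0) = 0
fib(1) = 1
fib(2) = fib(1) + fib(0) = 1 + 0 = 1
fib(3) = fib(2) + fib(1) = 1 + 1 = 2
fib(4) = fib(3) + fib(2) = 2 + 1 = 3
fib(5) = fib(4) + fib(3) = 3 + 2 = 5
fib(6) = fib(5) + fib(4) = 5 + 3 = 8
fib(7) = fib(6) + fib(5) = 8 + 5 = 13
fib(8) = fib(7) + fib(6) = 13 + 8 = 21
fib(9) = fib(8) + fib(7) = 21 + 13 = 34
fib(10) = fib(9) + fib(8) = 34 + 21 = 55
fib(11) = fib(10) + fib(9) = 55 + 34 = 89
fib(12) = fib(11) + fib(10) = 89 + 55 = 144
fib(13) = fib(12) + fib(11) = 144 + 89 = 233
fib(14) = fib(13) + fib(12) = 233 + 144 = 377
fib(15) = fib(14) + fib(13) = 377 + 233 = 610
fib(16) = fib(15) + fib(14) = 610 + 377 = 987
fib(17) = fib(16) + fib(15) = 987 + 610 = 1597
fib(18) = fib(17) + fib(16) = 1597 + 987 = 2584
fib(19) = fib(18) + fib(17) = 2584 + 1597 = 4181
fib(20) = fib(19) + fib(18) = 4181 + 2584 = 6765
fib(21) = fib(20) + fib(19) = 6765 + 4181 = 10946
fib(22) = fib(21) + fib(20) = 10946 + 6765 = 17711
fib(23) = fib(22) + fib(21) = 17711 + 10946 = 28657
fib(24) = fib(23) + fib(22) = 28657 + 17711 = 46368
fib(25) = fib(24) + fib(23) = 46368 + 28657 = 75025
fib(26) = fib(25) + fib(24) = 75025 + 46368 = 121393
fib(27) = fib(26) + fib(25) = 121393 + 75025 = 196418
fib(28) = fib(27) + fib(26) = 196418 + 121393 = 317811

317811


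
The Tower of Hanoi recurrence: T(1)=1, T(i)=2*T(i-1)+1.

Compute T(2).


T(2) = 2 * T(1) + 1
T(1) = 1  (base case)
T(2) = 2 * 1 + 1 = 3

3


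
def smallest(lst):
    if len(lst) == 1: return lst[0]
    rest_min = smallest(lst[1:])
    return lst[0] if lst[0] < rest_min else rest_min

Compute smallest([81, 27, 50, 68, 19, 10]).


smallest([81, 27, 50, 68, 19, 10]): compare 81 with smallest([27, 50, 68, 19, 10])
smallest([27, 50, 68, 19, 10]): compare 27 with smallest([50, 68, 19, 10])
smallest([50, 68, 19, 10]): compare 50 with smallest([68, 19, 10])
smallest([68, 19, 10]): compare 68 with smallest([19, 10])
smallest([19, 10]): compare 19 with smallest([10])
smallest([10]) = 10  (base case)
Compare 19 with 10 -> 10
Compare 68 with 10 -> 10
Compare 50 with 10 -> 10
Compare 27 with 10 -> 10
Compare 81 with 10 -> 10

10


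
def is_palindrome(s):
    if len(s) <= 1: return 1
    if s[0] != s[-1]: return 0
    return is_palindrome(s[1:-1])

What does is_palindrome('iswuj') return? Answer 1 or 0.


is_palindrome('iswuj'): s[0]='i' != s[-1]='j' -> return 0
Result: 0 (not a palindrome)

0


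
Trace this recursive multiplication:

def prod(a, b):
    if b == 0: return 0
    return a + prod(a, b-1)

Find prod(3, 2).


prod(3, 2) = 3 + prod(3, 1)
prod(3, 1) = 3 + prod(3, 0)
prod(3, 0) = 0  (base case)
Total: 3 + 3 + 0 = 6

6


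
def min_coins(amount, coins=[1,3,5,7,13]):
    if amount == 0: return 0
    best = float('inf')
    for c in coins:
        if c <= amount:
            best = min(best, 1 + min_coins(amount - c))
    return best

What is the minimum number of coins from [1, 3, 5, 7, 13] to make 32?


Building up with DP:
min_coins(0) = 0
min_coins(1) = min(1+min_coins(0)=1+0=1) = 1
min_coins(2) = min(1+min_coins(1)=1+1=2) = 2
min_coins(3) = min(1+min_coins(2)=1+2=3, 1+min_coins(0)=1+0=1) = 1
min_coins(4) = min(1+min_coins(3)=1+1=2, 1+min_coins(1)=1+1=2) = 2
min_coins(5) = min(1+min_coins(4)=1+2=3, 1+min_coins(2)=1+2=3, 1+min_coins(0)=1+0=1) = 1
min_coins(6) = min(1+min_coins(5)=1+1=2, 1+min_coins(3)=1+1=2, 1+min_coins(1)=1+1=2) = 2
min_coins(7) = min(1+min_coins(6)=1+2=3, 1+min_coins(4)=1+2=3, 1+min_coins(2)=1+2=3, 1+min_coins(0)=1+0=1) = 1
min_coins(8) = min(1+min_coins(7)=1+1=2, 1+min_coins(5)=1+1=2, 1+min_coins(3)=1+1=2, 1+min_coins(1)=1+1=2) = 2
min_coins(9) = min(1+min_coins(8)=1+2=3, 1+min_coins(6)=1+2=3, 1+min_coins(4)=1+2=3, 1+min_coins(2)=1+2=3) = 3
min_coins(10) = min(1+min_coins(9)=1+3=4, 1+min_coins(7)=1+1=2, 1+min_coins(5)=1+1=2, 1+min_coins(3)=1+1=2) = 2
min_coins(11) = min(1+min_coins(10)=1+2=3, 1+min_coins(8)=1+2=3, 1+min_coins(6)=1+2=3, 1+min_coins(4)=1+2=3) = 3
min_coins(12) = min(1+min_coins(11)=1+3=4, 1+min_coins(9)=1+3=4, 1+min_coins(7)=1+1=2, 1+min_coins(5)=1+1=2) = 2
min_coins(13) = min(1+min_coins(12)=1+2=3, 1+min_coins(10)=1+2=3, 1+min_coins(8)=1+2=3, 1+min_coins(6)=1+2=3, 1+min_coins(0)=1+0=1) = 1
min_coins(14) = min(1+min_coins(13)=1+1=2, 1+min_coins(11)=1+3=4, 1+min_coins(9)=1+3=4, 1+min_coins(7)=1+1=2, 1+min_coins(1)=1+1=2) = 2
min_coins(15) = min(1+min_coins(14)=1+2=3, 1+min_coins(12)=1+2=3, 1+min_coins(10)=1+2=3, 1+min_coins(8)=1+2=3, 1+min_coins(2)=1+2=3) = 3
min_coins(16) = min(1+min_coins(15)=1+3=4, 1+min_coins(13)=1+1=2, 1+min_coins(11)=1+3=4, 1+min_coins(9)=1+3=4, 1+min_coins(3)=1+1=2) = 2
min_coins(17) = min(1+min_coins(16)=1+2=3, 1+min_coins(14)=1+2=3, 1+min_coins(12)=1+2=3, 1+min_coins(10)=1+2=3, 1+min_coins(4)=1+2=3) = 3
min_coins(18) = min(1+min_coins(17)=1+3=4, 1+min_coins(15)=1+3=4, 1+min_coins(13)=1+1=2, 1+min_coins(11)=1+3=4, 1+min_coins(5)=1+1=2) = 2
min_coins(19) = min(1+min_coins(18)=1+2=3, 1+min_coins(16)=1+2=3, 1+min_coins(14)=1+2=3, 1+min_coins(12)=1+2=3, 1+min_coins(6)=1+2=3) = 3
min_coins(20) = min(1+min_coins(19)=1+3=4, 1+min_coins(17)=1+3=4, 1+min_coins(15)=1+3=4, 1+min_coins(13)=1+1=2, 1+min_coins(7)=1+1=2) = 2
min_coins(21) = min(1+min_coins(20)=1+2=3, 1+min_coins(18)=1+2=3, 1+min_coins(16)=1+2=3, 1+min_coins(14)=1+2=3, 1+min_coins(8)=1+2=3) = 3
min_coins(22) = min(1+min_coins(21)=1+3=4, 1+min_coins(19)=1+3=4, 1+min_coins(17)=1+3=4, 1+min_coins(15)=1+3=4, 1+min_coins(9)=1+3=4) = 4
min_coins(23) = min(1+min_coins(22)=1+4=5, 1+min_coins(20)=1+2=3, 1+min_coins(18)=1+2=3, 1+min_coins(16)=1+2=3, 1+min_coins(10)=1+2=3) = 3
min_coins(24) = min(1+min_coins(23)=1+3=4, 1+min_coins(21)=1+3=4, 1+min_coins(19)=1+3=4, 1+min_coins(17)=1+3=4, 1+min_coins(11)=1+3=4) = 4
min_coins(25) = min(1+min_coins(24)=1+4=5, 1+min_coins(22)=1+4=5, 1+min_coins(20)=1+2=3, 1+min_coins(18)=1+2=3, 1+min_coins(12)=1+2=3) = 3
min_coins(26) = min(1+min_coins(25)=1+3=4, 1+min_coins(23)=1+3=4, 1+min_coins(21)=1+3=4, 1+min_coins(19)=1+3=4, 1+min_coins(13)=1+1=2) = 2
min_coins(27) = min(1+min_coins(26)=1+2=3, 1+min_coins(24)=1+4=5, 1+min_coins(22)=1+4=5, 1+min_coins(20)=1+2=3, 1+min_coins(14)=1+2=3) = 3
min_coins(28) = min(1+min_coins(27)=1+3=4, 1+min_coins(25)=1+3=4, 1+min_coins(23)=1+3=4, 1+min_coins(21)=1+3=4, 1+min_coins(15)=1+3=4) = 4
min_coins(29) = min(1+min_coins(28)=1+4=5, 1+min_coins(26)=1+2=3, 1+min_coins(24)=1+4=5, 1+min_coins(22)=1+4=5, 1+min_coins(16)=1+2=3) = 3
min_coins(30) = min(1+min_coins(29)=1+3=4, 1+min_coins(27)=1+3=4, 1+min_coins(25)=1+3=4, 1+min_coins(23)=1+3=4, 1+min_coins(17)=1+3=4) = 4
min_coins(31) = min(1+min_coins(30)=1+4=5, 1+min_coins(28)=1+4=5, 1+min_coins(26)=1+2=3, 1+min_coins(24)=1+4=5, 1+min_coins(18)=1+2=3) = 3
min_coins(32) = min(1+min_coins(31)=1+3=4, 1+min_coins(29)=1+3=4, 1+min_coins(27)=1+3=4, 1+min_coins(25)=1+3=4, 1+min_coins(19)=1+3=4) = 4

4
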